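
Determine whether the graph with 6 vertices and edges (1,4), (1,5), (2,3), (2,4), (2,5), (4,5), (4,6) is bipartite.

Step 1: Attempt 2-coloring using BFS:
  Start at vertex 1, assign color 0
  Color vertex 4 with color 1 (neighbor of 1)
  Color vertex 5 with color 1 (neighbor of 1)
  Color vertex 2 with color 0 (neighbor of 4)

Step 2: Conflict found! Vertices 4 and 5 are adjacent but have the same color.
This means the graph contains an odd cycle.

The graph is NOT bipartite.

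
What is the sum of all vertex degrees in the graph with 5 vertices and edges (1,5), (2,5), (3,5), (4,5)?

Step 1: Count edges incident to each vertex:
  deg(1) = 1 (neighbors: 5)
  deg(2) = 1 (neighbors: 5)
  deg(3) = 1 (neighbors: 5)
  deg(4) = 1 (neighbors: 5)
  deg(5) = 4 (neighbors: 1, 2, 3, 4)

Step 2: Sum all degrees:
  1 + 1 + 1 + 1 + 4 = 8

Verification: sum of degrees = 2 * |E| = 2 * 4 = 8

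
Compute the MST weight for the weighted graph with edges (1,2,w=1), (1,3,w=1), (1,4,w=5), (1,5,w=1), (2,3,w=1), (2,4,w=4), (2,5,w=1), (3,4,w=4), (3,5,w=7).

Apply Kruskal's algorithm (sort edges by weight, add if no cycle):

Sorted edges by weight:
  (1,2) w=1
  (1,3) w=1
  (1,5) w=1
  (2,3) w=1
  (2,5) w=1
  (2,4) w=4
  (3,4) w=4
  (1,4) w=5
  (3,5) w=7

Add edge (1,2) w=1 -- no cycle. Running total: 1
Add edge (1,3) w=1 -- no cycle. Running total: 2
Add edge (1,5) w=1 -- no cycle. Running total: 3
Skip edge (2,3) w=1 -- would create cycle
Skip edge (2,5) w=1 -- would create cycle
Add edge (2,4) w=4 -- no cycle. Running total: 7

MST edges: (1,2,w=1), (1,3,w=1), (1,5,w=1), (2,4,w=4)
Total MST weight: 1 + 1 + 1 + 4 = 7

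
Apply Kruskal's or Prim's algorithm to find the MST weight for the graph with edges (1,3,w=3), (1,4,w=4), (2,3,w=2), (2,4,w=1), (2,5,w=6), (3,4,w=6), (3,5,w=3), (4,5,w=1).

Apply Kruskal's algorithm (sort edges by weight, add if no cycle):

Sorted edges by weight:
  (2,4) w=1
  (4,5) w=1
  (2,3) w=2
  (1,3) w=3
  (3,5) w=3
  (1,4) w=4
  (2,5) w=6
  (3,4) w=6

Add edge (2,4) w=1 -- no cycle. Running total: 1
Add edge (4,5) w=1 -- no cycle. Running total: 2
Add edge (2,3) w=2 -- no cycle. Running total: 4
Add edge (1,3) w=3 -- no cycle. Running total: 7

MST edges: (2,4,w=1), (4,5,w=1), (2,3,w=2), (1,3,w=3)
Total MST weight: 1 + 1 + 2 + 3 = 7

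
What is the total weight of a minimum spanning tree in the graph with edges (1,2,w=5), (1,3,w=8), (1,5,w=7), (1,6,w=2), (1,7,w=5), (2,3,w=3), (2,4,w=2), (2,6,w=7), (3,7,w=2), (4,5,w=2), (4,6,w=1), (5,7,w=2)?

Apply Kruskal's algorithm (sort edges by weight, add if no cycle):

Sorted edges by weight:
  (4,6) w=1
  (1,6) w=2
  (2,4) w=2
  (3,7) w=2
  (4,5) w=2
  (5,7) w=2
  (2,3) w=3
  (1,2) w=5
  (1,7) w=5
  (1,5) w=7
  (2,6) w=7
  (1,3) w=8

Add edge (4,6) w=1 -- no cycle. Running total: 1
Add edge (1,6) w=2 -- no cycle. Running total: 3
Add edge (2,4) w=2 -- no cycle. Running total: 5
Add edge (3,7) w=2 -- no cycle. Running total: 7
Add edge (4,5) w=2 -- no cycle. Running total: 9
Add edge (5,7) w=2 -- no cycle. Running total: 11

MST edges: (4,6,w=1), (1,6,w=2), (2,4,w=2), (3,7,w=2), (4,5,w=2), (5,7,w=2)
Total MST weight: 1 + 2 + 2 + 2 + 2 + 2 = 11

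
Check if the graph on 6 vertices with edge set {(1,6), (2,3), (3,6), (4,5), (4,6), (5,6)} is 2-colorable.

Step 1: Attempt 2-coloring using BFS:
  Start at vertex 1, assign color 0
  Color vertex 6 with color 1 (neighbor of 1)
  Color vertex 3 with color 0 (neighbor of 6)
  Color vertex 4 with color 0 (neighbor of 6)
  Color vertex 5 with color 0 (neighbor of 6)
  Color vertex 2 with color 1 (neighbor of 3)

Step 2: Conflict found! Vertices 4 and 5 are adjacent but have the same color.
This means the graph contains an odd cycle.

The graph is NOT bipartite.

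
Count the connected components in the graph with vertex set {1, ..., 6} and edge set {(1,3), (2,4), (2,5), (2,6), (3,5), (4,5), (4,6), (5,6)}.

Step 1: Build adjacency list from edges:
  1: 3
  2: 4, 5, 6
  3: 1, 5
  4: 2, 5, 6
  5: 2, 3, 4, 6
  6: 2, 4, 5

Step 2: Run BFS/DFS from vertex 1:
  Visited: {1, 3, 5, 2, 4, 6}
  Reached 6 of 6 vertices

Step 3: All 6 vertices reached from vertex 1, so the graph is connected.
Number of connected components: 1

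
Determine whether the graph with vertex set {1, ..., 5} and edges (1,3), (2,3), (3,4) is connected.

Step 1: Build adjacency list from edges:
  1: 3
  2: 3
  3: 1, 2, 4
  4: 3
  5: (none)

Step 2: Run BFS/DFS from vertex 1:
  Visited: {1, 3, 2, 4}
  Reached 4 of 5 vertices

Step 3: Only 4 of 5 vertices reached. Graph is disconnected.
Connected components: {1, 2, 3, 4}, {5}
Answer: No, the graph is not connected (2 components).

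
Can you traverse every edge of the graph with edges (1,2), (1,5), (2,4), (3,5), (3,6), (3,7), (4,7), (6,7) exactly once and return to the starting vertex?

Step 1: Find the degree of each vertex:
  deg(1) = 2
  deg(2) = 2
  deg(3) = 3
  deg(4) = 2
  deg(5) = 2
  deg(6) = 2
  deg(7) = 3

Step 2: Count vertices with odd degree:
  Odd-degree vertices: 3, 7 (2 total)

Step 3: Apply Euler's theorem:
  - Eulerian circuit exists iff graph is connected and all vertices have even degree
  - Eulerian path exists iff graph is connected and has 0 or 2 odd-degree vertices

Graph is connected with exactly 2 odd-degree vertices (3, 7).
Eulerian path exists (starting and ending at the odd-degree vertices), but no Eulerian circuit.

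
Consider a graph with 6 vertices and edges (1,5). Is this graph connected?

Step 1: Build adjacency list from edges:
  1: 5
  2: (none)
  3: (none)
  4: (none)
  5: 1
  6: (none)

Step 2: Run BFS/DFS from vertex 1:
  Visited: {1, 5}
  Reached 2 of 6 vertices

Step 3: Only 2 of 6 vertices reached. Graph is disconnected.
Connected components: {1, 5}, {2}, {3}, {4}, {6}
Answer: No, the graph is not connected (5 components).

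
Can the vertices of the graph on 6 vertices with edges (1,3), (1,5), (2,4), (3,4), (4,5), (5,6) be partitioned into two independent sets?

Step 1: Attempt 2-coloring using BFS:
  Start at vertex 1, assign color 0
  Color vertex 3 with color 1 (neighbor of 1)
  Color vertex 5 with color 1 (neighbor of 1)
  Color vertex 4 with color 0 (neighbor of 3)
  Color vertex 6 with color 0 (neighbor of 5)
  Color vertex 2 with color 1 (neighbor of 4)

Step 2: 2-coloring succeeded. No conflicts found.
  Set A (color 0): {1, 4, 6}
  Set B (color 1): {2, 3, 5}

The graph is bipartite with partition {1, 4, 6}, {2, 3, 5}.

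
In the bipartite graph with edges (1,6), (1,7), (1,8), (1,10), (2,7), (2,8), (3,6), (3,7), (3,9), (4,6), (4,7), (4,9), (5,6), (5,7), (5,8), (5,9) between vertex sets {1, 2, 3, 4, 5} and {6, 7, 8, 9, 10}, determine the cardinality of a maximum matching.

Step 1: List the neighbors of each left vertex:
  1: 6, 7, 8, 10
  2: 7, 8
  3: 6, 7, 9
  4: 6, 7, 9
  5: 6, 7, 8, 9

Step 2: Greedily match left vertices, then look for augmenting paths:
  Match 1 -- 10
  Match 2 -- 7
  Match 3 -- 9
  Match 4 -- 6
  Match 5 -- 8
  No augmenting path remains.

Step 3: Verify this is maximum:
  Matching size 5 = min(|L|, |R|) = min(5, 5), which is an upper bound, so this matching is maximum.

Maximum matching: {(1,10), (2,7), (3,9), (4,6), (5,8)}
Size: 5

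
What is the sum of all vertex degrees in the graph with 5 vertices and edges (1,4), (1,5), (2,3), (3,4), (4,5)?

Step 1: Count edges incident to each vertex:
  deg(1) = 2 (neighbors: 4, 5)
  deg(2) = 1 (neighbors: 3)
  deg(3) = 2 (neighbors: 2, 4)
  deg(4) = 3 (neighbors: 1, 3, 5)
  deg(5) = 2 (neighbors: 1, 4)

Step 2: Sum all degrees:
  2 + 1 + 2 + 3 + 2 = 10

Verification: sum of degrees = 2 * |E| = 2 * 5 = 10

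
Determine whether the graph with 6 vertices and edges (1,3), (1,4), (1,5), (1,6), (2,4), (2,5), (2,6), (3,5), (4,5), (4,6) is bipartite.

Step 1: Attempt 2-coloring using BFS:
  Start at vertex 1, assign color 0
  Color vertex 3 with color 1 (neighbor of 1)
  Color vertex 4 with color 1 (neighbor of 1)
  Color vertex 5 with color 1 (neighbor of 1)
  Color vertex 6 with color 1 (neighbor of 1)

Step 2: Conflict found! Vertices 3 and 5 are adjacent but have the same color.
This means the graph contains an odd cycle.

The graph is NOT bipartite.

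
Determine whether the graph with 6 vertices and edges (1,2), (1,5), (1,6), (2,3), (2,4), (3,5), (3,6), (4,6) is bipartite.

Step 1: Attempt 2-coloring using BFS:
  Start at vertex 1, assign color 0
  Color vertex 2 with color 1 (neighbor of 1)
  Color vertex 5 with color 1 (neighbor of 1)
  Color vertex 6 with color 1 (neighbor of 1)
  Color vertex 3 with color 0 (neighbor of 2)
  Color vertex 4 with color 0 (neighbor of 2)

Step 2: 2-coloring succeeded. No conflicts found.
  Set A (color 0): {1, 3, 4}
  Set B (color 1): {2, 5, 6}

The graph is bipartite with partition {1, 3, 4}, {2, 5, 6}.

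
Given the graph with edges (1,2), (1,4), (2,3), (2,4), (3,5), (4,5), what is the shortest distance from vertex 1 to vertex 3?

Step 1: Build adjacency list:
  1: 2, 4
  2: 1, 3, 4
  3: 2, 5
  4: 1, 2, 5
  5: 3, 4

Step 2: BFS from vertex 1 to find shortest path to 3:
  vertex 2 reached at distance 1
  vertex 4 reached at distance 1
  vertex 3 reached at distance 2

Step 3: Shortest path: 1 -> 2 -> 3
Path length: 2 edges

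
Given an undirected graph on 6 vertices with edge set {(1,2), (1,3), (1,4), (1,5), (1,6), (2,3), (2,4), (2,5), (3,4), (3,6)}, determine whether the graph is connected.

Step 1: Build adjacency list from edges:
  1: 2, 3, 4, 5, 6
  2: 1, 3, 4, 5
  3: 1, 2, 4, 6
  4: 1, 2, 3
  5: 1, 2
  6: 1, 3

Step 2: Run BFS/DFS from vertex 1:
  Visited: {1, 2, 3, 4, 5, 6}
  Reached 6 of 6 vertices

Step 3: All 6 vertices reached from vertex 1, so the graph is connected.
Answer: Yes, the graph is connected.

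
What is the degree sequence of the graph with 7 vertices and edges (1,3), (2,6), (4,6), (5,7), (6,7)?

Step 1: Count edges incident to each vertex:
  deg(1) = 1 (neighbors: 3)
  deg(2) = 1 (neighbors: 6)
  deg(3) = 1 (neighbors: 1)
  deg(4) = 1 (neighbors: 6)
  deg(5) = 1 (neighbors: 7)
  deg(6) = 3 (neighbors: 2, 4, 7)
  deg(7) = 2 (neighbors: 5, 6)

Step 2: Sort degrees in non-increasing order:
  Degrees: [1, 1, 1, 1, 1, 3, 2] -> sorted: [3, 2, 1, 1, 1, 1, 1]

Degree sequence: [3, 2, 1, 1, 1, 1, 1]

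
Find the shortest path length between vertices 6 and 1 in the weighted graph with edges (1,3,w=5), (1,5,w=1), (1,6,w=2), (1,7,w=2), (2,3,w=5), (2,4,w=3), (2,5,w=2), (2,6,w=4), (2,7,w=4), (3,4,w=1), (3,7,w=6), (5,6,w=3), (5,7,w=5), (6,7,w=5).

Step 1: Build adjacency list with weights:
  1: 3(w=5), 5(w=1), 6(w=2), 7(w=2)
  2: 3(w=5), 4(w=3), 5(w=2), 6(w=4), 7(w=4)
  3: 1(w=5), 2(w=5), 4(w=1), 7(w=6)
  4: 2(w=3), 3(w=1)
  5: 1(w=1), 2(w=2), 6(w=3), 7(w=5)
  6: 1(w=2), 2(w=4), 5(w=3), 7(w=5)
  7: 1(w=2), 2(w=4), 3(w=6), 5(w=5), 6(w=5)

Step 2: Apply Dijkstra's algorithm from vertex 6:
  Visit vertex 6 (distance=0)
    Update dist[1] = 2
    Update dist[2] = 4
    Update dist[5] = 3
    Update dist[7] = 5
  Visit vertex 1 (distance=2)
    Update dist[3] = 7
    Update dist[7] = 4

Step 3: Shortest path: 6 -> 1
Total weight: 2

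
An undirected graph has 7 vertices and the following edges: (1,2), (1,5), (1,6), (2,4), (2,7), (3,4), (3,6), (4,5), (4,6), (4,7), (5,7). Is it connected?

Step 1: Build adjacency list from edges:
  1: 2, 5, 6
  2: 1, 4, 7
  3: 4, 6
  4: 2, 3, 5, 6, 7
  5: 1, 4, 7
  6: 1, 3, 4
  7: 2, 4, 5

Step 2: Run BFS/DFS from vertex 1:
  Visited: {1, 2, 5, 6, 4, 7, 3}
  Reached 7 of 7 vertices

Step 3: All 7 vertices reached from vertex 1, so the graph is connected.
Answer: Yes, the graph is connected.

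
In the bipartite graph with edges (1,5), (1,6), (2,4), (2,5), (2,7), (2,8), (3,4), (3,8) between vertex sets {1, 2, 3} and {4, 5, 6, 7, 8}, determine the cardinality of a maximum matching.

Step 1: List the neighbors of each left vertex:
  1: 5, 6
  2: 4, 5, 7, 8
  3: 4, 8

Step 2: Greedily match left vertices, then look for augmenting paths:
  Match 1 -- 5
  Match 2 -- 4
  Match 3 -- 8
  No augmenting path remains.

Step 3: Verify this is maximum:
  Matching size 3 = min(|L|, |R|) = min(3, 5), which is an upper bound, so this matching is maximum.

Maximum matching: {(1,5), (2,4), (3,8)}
Size: 3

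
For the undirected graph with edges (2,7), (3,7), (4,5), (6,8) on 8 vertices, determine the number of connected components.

Step 1: Build adjacency list from edges:
  1: (none)
  2: 7
  3: 7
  4: 5
  5: 4
  6: 8
  7: 2, 3
  8: 6

Step 2: Run BFS/DFS from vertex 1:
  Visited: {1}
  Reached 1 of 8 vertices

Step 3: Only 1 of 8 vertices reached. Graph is disconnected.
Connected components: {1}, {2, 3, 7}, {4, 5}, {6, 8}
Number of connected components: 4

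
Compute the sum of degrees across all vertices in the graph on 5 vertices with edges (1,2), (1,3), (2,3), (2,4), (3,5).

Step 1: Count edges incident to each vertex:
  deg(1) = 2 (neighbors: 2, 3)
  deg(2) = 3 (neighbors: 1, 3, 4)
  deg(3) = 3 (neighbors: 1, 2, 5)
  deg(4) = 1 (neighbors: 2)
  deg(5) = 1 (neighbors: 3)

Step 2: Sum all degrees:
  2 + 3 + 3 + 1 + 1 = 10

Verification: sum of degrees = 2 * |E| = 2 * 5 = 10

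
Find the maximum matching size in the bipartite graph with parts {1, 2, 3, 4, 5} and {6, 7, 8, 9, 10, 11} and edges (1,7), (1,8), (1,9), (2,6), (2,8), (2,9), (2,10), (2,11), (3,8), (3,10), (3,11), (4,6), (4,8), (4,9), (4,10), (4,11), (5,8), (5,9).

Step 1: List the neighbors of each left vertex:
  1: 7, 8, 9
  2: 6, 8, 9, 10, 11
  3: 8, 10, 11
  4: 6, 8, 9, 10, 11
  5: 8, 9

Step 2: Greedily match left vertices, then look for augmenting paths:
  Match 1 -- 7
  Match 2 -- 6
  Match 3 -- 10
  Match 4 -- 9
  Match 5 -- 8
  No augmenting path remains.

Step 3: Verify this is maximum:
  Matching size 5 = min(|L|, |R|) = min(5, 6), which is an upper bound, so this matching is maximum.

Maximum matching: {(1,7), (2,6), (3,10), (4,9), (5,8)}
Size: 5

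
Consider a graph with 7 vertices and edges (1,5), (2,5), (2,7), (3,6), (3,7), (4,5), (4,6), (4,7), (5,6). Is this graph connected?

Step 1: Build adjacency list from edges:
  1: 5
  2: 5, 7
  3: 6, 7
  4: 5, 6, 7
  5: 1, 2, 4, 6
  6: 3, 4, 5
  7: 2, 3, 4

Step 2: Run BFS/DFS from vertex 1:
  Visited: {1, 5, 2, 4, 6, 7, 3}
  Reached 7 of 7 vertices

Step 3: All 7 vertices reached from vertex 1, so the graph is connected.
Answer: Yes, the graph is connected.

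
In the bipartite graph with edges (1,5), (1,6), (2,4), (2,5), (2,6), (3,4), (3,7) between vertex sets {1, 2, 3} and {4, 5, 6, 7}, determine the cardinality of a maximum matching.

Step 1: List the neighbors of each left vertex:
  1: 5, 6
  2: 4, 5, 6
  3: 4, 7

Step 2: Greedily match left vertices, then look for augmenting paths:
  Match 1 -- 5
  Match 2 -- 4
  Match 3 -- 7
  No augmenting path remains.

Step 3: Verify this is maximum:
  Matching size 3 = min(|L|, |R|) = min(3, 4), which is an upper bound, so this matching is maximum.

Maximum matching: {(1,5), (2,4), (3,7)}
Size: 3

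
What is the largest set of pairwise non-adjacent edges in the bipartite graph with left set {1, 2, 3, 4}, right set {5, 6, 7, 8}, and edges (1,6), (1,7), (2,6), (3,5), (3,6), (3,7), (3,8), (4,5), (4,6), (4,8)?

Step 1: List the neighbors of each left vertex:
  1: 6, 7
  2: 6
  3: 5, 6, 7, 8
  4: 5, 6, 8

Step 2: Greedily match left vertices, then look for augmenting paths:
  Match 1 -- 7
  Match 2 -- 6
  Match 3 -- 5
  Match 4 -- 8
  No augmenting path remains.

Step 3: Verify this is maximum:
  Matching size 4 = min(|L|, |R|) = min(4, 4), which is an upper bound, so this matching is maximum.

Maximum matching: {(1,7), (2,6), (3,5), (4,8)}
Size: 4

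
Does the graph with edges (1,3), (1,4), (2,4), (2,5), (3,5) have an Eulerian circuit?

Step 1: Find the degree of each vertex:
  deg(1) = 2
  deg(2) = 2
  deg(3) = 2
  deg(4) = 2
  deg(5) = 2

Step 2: Count vertices with odd degree:
  All vertices have even degree (0 odd-degree vertices)

Step 3: Apply Euler's theorem:
  - Eulerian circuit exists iff graph is connected and all vertices have even degree
  - Eulerian path exists iff graph is connected and has 0 or 2 odd-degree vertices

Graph is connected with 0 odd-degree vertices.
Both Eulerian circuit and Eulerian path exist.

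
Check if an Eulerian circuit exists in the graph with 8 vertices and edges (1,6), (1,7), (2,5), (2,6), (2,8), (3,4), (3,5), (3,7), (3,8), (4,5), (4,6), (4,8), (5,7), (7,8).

Step 1: Find the degree of each vertex:
  deg(1) = 2
  deg(2) = 3
  deg(3) = 4
  deg(4) = 4
  deg(5) = 4
  deg(6) = 3
  deg(7) = 4
  deg(8) = 4

Step 2: Count vertices with odd degree:
  Odd-degree vertices: 2, 6 (2 total)

Step 3: Apply Euler's theorem:
  - Eulerian circuit exists iff graph is connected and all vertices have even degree
  - Eulerian path exists iff graph is connected and has 0 or 2 odd-degree vertices

Graph is connected with exactly 2 odd-degree vertices (2, 6).
Eulerian path exists (starting and ending at the odd-degree vertices), but no Eulerian circuit.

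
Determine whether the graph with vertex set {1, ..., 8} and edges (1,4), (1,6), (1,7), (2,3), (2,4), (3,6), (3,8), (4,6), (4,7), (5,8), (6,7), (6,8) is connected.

Step 1: Build adjacency list from edges:
  1: 4, 6, 7
  2: 3, 4
  3: 2, 6, 8
  4: 1, 2, 6, 7
  5: 8
  6: 1, 3, 4, 7, 8
  7: 1, 4, 6
  8: 3, 5, 6

Step 2: Run BFS/DFS from vertex 1:
  Visited: {1, 4, 6, 7, 2, 3, 8, 5}
  Reached 8 of 8 vertices

Step 3: All 8 vertices reached from vertex 1, so the graph is connected.
Answer: Yes, the graph is connected.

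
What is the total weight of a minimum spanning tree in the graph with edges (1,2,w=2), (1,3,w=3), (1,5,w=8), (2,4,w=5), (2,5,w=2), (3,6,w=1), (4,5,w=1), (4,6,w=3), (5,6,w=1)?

Apply Kruskal's algorithm (sort edges by weight, add if no cycle):

Sorted edges by weight:
  (3,6) w=1
  (4,5) w=1
  (5,6) w=1
  (1,2) w=2
  (2,5) w=2
  (1,3) w=3
  (4,6) w=3
  (2,4) w=5
  (1,5) w=8

Add edge (3,6) w=1 -- no cycle. Running total: 1
Add edge (4,5) w=1 -- no cycle. Running total: 2
Add edge (5,6) w=1 -- no cycle. Running total: 3
Add edge (1,2) w=2 -- no cycle. Running total: 5
Add edge (2,5) w=2 -- no cycle. Running total: 7

MST edges: (3,6,w=1), (4,5,w=1), (5,6,w=1), (1,2,w=2), (2,5,w=2)
Total MST weight: 1 + 1 + 1 + 2 + 2 = 7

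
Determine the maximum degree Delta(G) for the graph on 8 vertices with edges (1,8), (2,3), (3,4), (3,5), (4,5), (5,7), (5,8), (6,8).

Step 1: Count edges incident to each vertex:
  deg(1) = 1 (neighbors: 8)
  deg(2) = 1 (neighbors: 3)
  deg(3) = 3 (neighbors: 2, 4, 5)
  deg(4) = 2 (neighbors: 3, 5)
  deg(5) = 4 (neighbors: 3, 4, 7, 8)
  deg(6) = 1 (neighbors: 8)
  deg(7) = 1 (neighbors: 5)
  deg(8) = 3 (neighbors: 1, 5, 6)

Step 2: Find maximum:
  max(1, 1, 3, 2, 4, 1, 1, 3) = 4 (vertex 5)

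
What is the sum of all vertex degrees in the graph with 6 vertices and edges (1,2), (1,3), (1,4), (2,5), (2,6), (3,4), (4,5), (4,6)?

Step 1: Count edges incident to each vertex:
  deg(1) = 3 (neighbors: 2, 3, 4)
  deg(2) = 3 (neighbors: 1, 5, 6)
  deg(3) = 2 (neighbors: 1, 4)
  deg(4) = 4 (neighbors: 1, 3, 5, 6)
  deg(5) = 2 (neighbors: 2, 4)
  deg(6) = 2 (neighbors: 2, 4)

Step 2: Sum all degrees:
  3 + 3 + 2 + 4 + 2 + 2 = 16

Verification: sum of degrees = 2 * |E| = 2 * 8 = 16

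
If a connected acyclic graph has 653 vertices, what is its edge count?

A tree on n vertices always has exactly n - 1 edges.
For n = 653: edges = 653 - 1 = 652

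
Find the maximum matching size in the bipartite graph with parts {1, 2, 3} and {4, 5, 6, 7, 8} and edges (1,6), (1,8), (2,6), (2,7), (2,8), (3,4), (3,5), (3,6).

Step 1: List the neighbors of each left vertex:
  1: 6, 8
  2: 6, 7, 8
  3: 4, 5, 6

Step 2: Greedily match left vertices, then look for augmenting paths:
  Match 1 -- 6
  Match 2 -- 7
  Match 3 -- 4
  No augmenting path remains.

Step 3: Verify this is maximum:
  Matching size 3 = min(|L|, |R|) = min(3, 5), which is an upper bound, so this matching is maximum.

Maximum matching: {(1,6), (2,7), (3,4)}
Size: 3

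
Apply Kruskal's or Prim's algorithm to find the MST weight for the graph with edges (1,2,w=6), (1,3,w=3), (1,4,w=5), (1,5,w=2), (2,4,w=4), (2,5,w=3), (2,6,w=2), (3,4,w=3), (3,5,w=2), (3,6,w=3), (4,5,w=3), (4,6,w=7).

Apply Kruskal's algorithm (sort edges by weight, add if no cycle):

Sorted edges by weight:
  (1,5) w=2
  (2,6) w=2
  (3,5) w=2
  (1,3) w=3
  (2,5) w=3
  (3,6) w=3
  (3,4) w=3
  (4,5) w=3
  (2,4) w=4
  (1,4) w=5
  (1,2) w=6
  (4,6) w=7

Add edge (1,5) w=2 -- no cycle. Running total: 2
Add edge (2,6) w=2 -- no cycle. Running total: 4
Add edge (3,5) w=2 -- no cycle. Running total: 6
Skip edge (1,3) w=3 -- would create cycle
Add edge (2,5) w=3 -- no cycle. Running total: 9
Skip edge (3,6) w=3 -- would create cycle
Add edge (3,4) w=3 -- no cycle. Running total: 12

MST edges: (1,5,w=2), (2,6,w=2), (3,5,w=2), (2,5,w=3), (3,4,w=3)
Total MST weight: 2 + 2 + 2 + 3 + 3 = 12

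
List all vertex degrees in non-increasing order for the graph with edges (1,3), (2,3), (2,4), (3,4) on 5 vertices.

Step 1: Count edges incident to each vertex:
  deg(1) = 1 (neighbors: 3)
  deg(2) = 2 (neighbors: 3, 4)
  deg(3) = 3 (neighbors: 1, 2, 4)
  deg(4) = 2 (neighbors: 2, 3)
  deg(5) = 0 (neighbors: none)

Step 2: Sort degrees in non-increasing order:
  Degrees: [1, 2, 3, 2, 0] -> sorted: [3, 2, 2, 1, 0]

Degree sequence: [3, 2, 2, 1, 0]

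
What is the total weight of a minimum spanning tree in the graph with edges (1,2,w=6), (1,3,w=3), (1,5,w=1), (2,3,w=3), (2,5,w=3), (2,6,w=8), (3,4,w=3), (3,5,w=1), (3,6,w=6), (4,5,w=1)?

Apply Kruskal's algorithm (sort edges by weight, add if no cycle):

Sorted edges by weight:
  (1,5) w=1
  (3,5) w=1
  (4,5) w=1
  (1,3) w=3
  (2,5) w=3
  (2,3) w=3
  (3,4) w=3
  (1,2) w=6
  (3,6) w=6
  (2,6) w=8

Add edge (1,5) w=1 -- no cycle. Running total: 1
Add edge (3,5) w=1 -- no cycle. Running total: 2
Add edge (4,5) w=1 -- no cycle. Running total: 3
Skip edge (1,3) w=3 -- would create cycle
Add edge (2,5) w=3 -- no cycle. Running total: 6
Skip edge (2,3) w=3 -- would create cycle
Skip edge (3,4) w=3 -- would create cycle
Skip edge (1,2) w=6 -- would create cycle
Add edge (3,6) w=6 -- no cycle. Running total: 12

MST edges: (1,5,w=1), (3,5,w=1), (4,5,w=1), (2,5,w=3), (3,6,w=6)
Total MST weight: 1 + 1 + 1 + 3 + 6 = 12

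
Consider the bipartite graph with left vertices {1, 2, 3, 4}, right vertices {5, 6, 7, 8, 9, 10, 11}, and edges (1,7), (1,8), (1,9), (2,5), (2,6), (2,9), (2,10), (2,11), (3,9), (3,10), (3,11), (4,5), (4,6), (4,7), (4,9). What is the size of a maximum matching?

Step 1: List the neighbors of each left vertex:
  1: 7, 8, 9
  2: 5, 6, 9, 10, 11
  3: 9, 10, 11
  4: 5, 6, 7, 9

Step 2: Greedily match left vertices, then look for augmenting paths:
  Match 1 -- 7
  Match 2 -- 5
  Match 3 -- 9
  Match 4 -- 6
  No augmenting path remains.

Step 3: Verify this is maximum:
  Matching size 4 = min(|L|, |R|) = min(4, 7), which is an upper bound, so this matching is maximum.

Maximum matching: {(1,7), (2,5), (3,9), (4,6)}
Size: 4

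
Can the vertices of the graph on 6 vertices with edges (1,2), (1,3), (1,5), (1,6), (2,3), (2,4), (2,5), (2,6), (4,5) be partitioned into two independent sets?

Step 1: Attempt 2-coloring using BFS:
  Start at vertex 1, assign color 0
  Color vertex 2 with color 1 (neighbor of 1)
  Color vertex 3 with color 1 (neighbor of 1)
  Color vertex 5 with color 1 (neighbor of 1)
  Color vertex 6 with color 1 (neighbor of 1)

Step 2: Conflict found! Vertices 2 and 3 are adjacent but have the same color.
This means the graph contains an odd cycle.

The graph is NOT bipartite.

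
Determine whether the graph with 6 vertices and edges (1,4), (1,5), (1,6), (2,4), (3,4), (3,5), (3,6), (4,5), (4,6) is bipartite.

Step 1: Attempt 2-coloring using BFS:
  Start at vertex 1, assign color 0
  Color vertex 4 with color 1 (neighbor of 1)
  Color vertex 5 with color 1 (neighbor of 1)
  Color vertex 6 with color 1 (neighbor of 1)
  Color vertex 2 with color 0 (neighbor of 4)
  Color vertex 3 with color 0 (neighbor of 4)

Step 2: Conflict found! Vertices 4 and 5 are adjacent but have the same color.
This means the graph contains an odd cycle.

The graph is NOT bipartite.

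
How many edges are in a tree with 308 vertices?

A tree on n vertices always has exactly n - 1 edges.
For n = 308: edges = 308 - 1 = 307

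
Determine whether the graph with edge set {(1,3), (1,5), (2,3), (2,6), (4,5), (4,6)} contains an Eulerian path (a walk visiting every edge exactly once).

Step 1: Find the degree of each vertex:
  deg(1) = 2
  deg(2) = 2
  deg(3) = 2
  deg(4) = 2
  deg(5) = 2
  deg(6) = 2

Step 2: Count vertices with odd degree:
  All vertices have even degree (0 odd-degree vertices)

Step 3: Apply Euler's theorem:
  - Eulerian circuit exists iff graph is connected and all vertices have even degree
  - Eulerian path exists iff graph is connected and has 0 or 2 odd-degree vertices

Graph is connected with 0 odd-degree vertices.
Both Eulerian circuit and Eulerian path exist.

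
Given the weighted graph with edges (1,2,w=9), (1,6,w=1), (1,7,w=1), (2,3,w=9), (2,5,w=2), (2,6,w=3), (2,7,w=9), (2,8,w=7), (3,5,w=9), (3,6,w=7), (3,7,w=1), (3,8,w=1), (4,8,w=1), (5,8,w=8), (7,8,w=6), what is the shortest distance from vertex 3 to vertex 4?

Step 1: Build adjacency list with weights:
  1: 2(w=9), 6(w=1), 7(w=1)
  2: 1(w=9), 3(w=9), 5(w=2), 6(w=3), 7(w=9), 8(w=7)
  3: 2(w=9), 5(w=9), 6(w=7), 7(w=1), 8(w=1)
  4: 8(w=1)
  5: 2(w=2), 3(w=9), 8(w=8)
  6: 1(w=1), 2(w=3), 3(w=7)
  7: 1(w=1), 2(w=9), 3(w=1), 8(w=6)
  8: 2(w=7), 3(w=1), 4(w=1), 5(w=8), 7(w=6)

Step 2: Apply Dijkstra's algorithm from vertex 3:
  Visit vertex 3 (distance=0)
    Update dist[2] = 9
    Update dist[5] = 9
    Update dist[6] = 7
    Update dist[7] = 1
    Update dist[8] = 1
  Visit vertex 7 (distance=1)
    Update dist[1] = 2
  Visit vertex 8 (distance=1)
    Update dist[2] = 8
    Update dist[4] = 2
  Visit vertex 1 (distance=2)
    Update dist[6] = 3
  Visit vertex 4 (distance=2)

Step 3: Shortest path: 3 -> 8 -> 4
Total weight: 1 + 1 = 2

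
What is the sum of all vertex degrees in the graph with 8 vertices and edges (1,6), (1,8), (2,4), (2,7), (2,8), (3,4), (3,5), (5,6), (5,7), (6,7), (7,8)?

Step 1: Count edges incident to each vertex:
  deg(1) = 2 (neighbors: 6, 8)
  deg(2) = 3 (neighbors: 4, 7, 8)
  deg(3) = 2 (neighbors: 4, 5)
  deg(4) = 2 (neighbors: 2, 3)
  deg(5) = 3 (neighbors: 3, 6, 7)
  deg(6) = 3 (neighbors: 1, 5, 7)
  deg(7) = 4 (neighbors: 2, 5, 6, 8)
  deg(8) = 3 (neighbors: 1, 2, 7)

Step 2: Sum all degrees:
  2 + 3 + 2 + 2 + 3 + 3 + 4 + 3 = 22

Verification: sum of degrees = 2 * |E| = 2 * 11 = 22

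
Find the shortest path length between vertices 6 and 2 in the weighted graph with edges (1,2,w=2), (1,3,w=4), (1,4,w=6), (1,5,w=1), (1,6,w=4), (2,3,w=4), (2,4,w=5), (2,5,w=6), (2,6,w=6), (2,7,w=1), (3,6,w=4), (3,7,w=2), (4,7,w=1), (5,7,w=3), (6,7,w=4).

Step 1: Build adjacency list with weights:
  1: 2(w=2), 3(w=4), 4(w=6), 5(w=1), 6(w=4)
  2: 1(w=2), 3(w=4), 4(w=5), 5(w=6), 6(w=6), 7(w=1)
  3: 1(w=4), 2(w=4), 6(w=4), 7(w=2)
  4: 1(w=6), 2(w=5), 7(w=1)
  5: 1(w=1), 2(w=6), 7(w=3)
  6: 1(w=4), 2(w=6), 3(w=4), 7(w=4)
  7: 2(w=1), 3(w=2), 4(w=1), 5(w=3), 6(w=4)

Step 2: Apply Dijkstra's algorithm from vertex 6:
  Visit vertex 6 (distance=0)
    Update dist[1] = 4
    Update dist[2] = 6
    Update dist[3] = 4
    Update dist[7] = 4
  Visit vertex 1 (distance=4)
    Update dist[4] = 10
    Update dist[5] = 5
  Visit vertex 3 (distance=4)
  Visit vertex 7 (distance=4)
    Update dist[2] = 5
    Update dist[4] = 5
  Visit vertex 2 (distance=5)

Step 3: Shortest path: 6 -> 7 -> 2
Total weight: 4 + 1 = 5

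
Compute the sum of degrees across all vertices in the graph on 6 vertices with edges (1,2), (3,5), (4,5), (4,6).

Step 1: Count edges incident to each vertex:
  deg(1) = 1 (neighbors: 2)
  deg(2) = 1 (neighbors: 1)
  deg(3) = 1 (neighbors: 5)
  deg(4) = 2 (neighbors: 5, 6)
  deg(5) = 2 (neighbors: 3, 4)
  deg(6) = 1 (neighbors: 4)

Step 2: Sum all degrees:
  1 + 1 + 1 + 2 + 2 + 1 = 8

Verification: sum of degrees = 2 * |E| = 2 * 4 = 8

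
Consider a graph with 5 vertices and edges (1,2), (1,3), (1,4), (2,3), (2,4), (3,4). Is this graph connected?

Step 1: Build adjacency list from edges:
  1: 2, 3, 4
  2: 1, 3, 4
  3: 1, 2, 4
  4: 1, 2, 3
  5: (none)

Step 2: Run BFS/DFS from vertex 1:
  Visited: {1, 2, 3, 4}
  Reached 4 of 5 vertices

Step 3: Only 4 of 5 vertices reached. Graph is disconnected.
Connected components: {1, 2, 3, 4}, {5}
Answer: No, the graph is not connected (2 components).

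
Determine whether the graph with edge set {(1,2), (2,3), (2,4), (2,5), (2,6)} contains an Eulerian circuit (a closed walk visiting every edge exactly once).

Step 1: Find the degree of each vertex:
  deg(1) = 1
  deg(2) = 5
  deg(3) = 1
  deg(4) = 1
  deg(5) = 1
  deg(6) = 1

Step 2: Count vertices with odd degree:
  Odd-degree vertices: 1, 2, 3, 4, 5, 6 (6 total)

Step 3: Apply Euler's theorem:
  - Eulerian circuit exists iff graph is connected and all vertices have even degree
  - Eulerian path exists iff graph is connected and has 0 or 2 odd-degree vertices

Graph has 6 odd-degree vertices (need 0 or 2).
Neither Eulerian path nor Eulerian circuit exists.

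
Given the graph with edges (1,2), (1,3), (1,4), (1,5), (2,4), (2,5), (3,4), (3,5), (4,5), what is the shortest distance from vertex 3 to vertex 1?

Step 1: Build adjacency list:
  1: 2, 3, 4, 5
  2: 1, 4, 5
  3: 1, 4, 5
  4: 1, 2, 3, 5
  5: 1, 2, 3, 4

Step 2: BFS from vertex 3 to find shortest path to 1:
  vertex 1 reached at distance 1

Step 3: Shortest path: 3 -> 1
Path length: 1 edge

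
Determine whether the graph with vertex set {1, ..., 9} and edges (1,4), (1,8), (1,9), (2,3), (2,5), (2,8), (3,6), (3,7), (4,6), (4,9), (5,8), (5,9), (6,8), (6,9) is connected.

Step 1: Build adjacency list from edges:
  1: 4, 8, 9
  2: 3, 5, 8
  3: 2, 6, 7
  4: 1, 6, 9
  5: 2, 8, 9
  6: 3, 4, 8, 9
  7: 3
  8: 1, 2, 5, 6
  9: 1, 4, 5, 6

Step 2: Run BFS/DFS from vertex 1:
  Visited: {1, 4, 8, 9, 6, 2, 5, 3, 7}
  Reached 9 of 9 vertices

Step 3: All 9 vertices reached from vertex 1, so the graph is connected.
Answer: Yes, the graph is connected.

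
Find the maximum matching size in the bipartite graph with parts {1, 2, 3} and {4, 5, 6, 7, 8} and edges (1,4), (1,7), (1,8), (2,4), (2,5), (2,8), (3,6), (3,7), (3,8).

Step 1: List the neighbors of each left vertex:
  1: 4, 7, 8
  2: 4, 5, 8
  3: 6, 7, 8

Step 2: Greedily match left vertices, then look for augmenting paths:
  Match 1 -- 4
  Match 2 -- 5
  Match 3 -- 6
  No augmenting path remains.

Step 3: Verify this is maximum:
  Matching size 3 = min(|L|, |R|) = min(3, 5), which is an upper bound, so this matching is maximum.

Maximum matching: {(1,4), (2,5), (3,6)}
Size: 3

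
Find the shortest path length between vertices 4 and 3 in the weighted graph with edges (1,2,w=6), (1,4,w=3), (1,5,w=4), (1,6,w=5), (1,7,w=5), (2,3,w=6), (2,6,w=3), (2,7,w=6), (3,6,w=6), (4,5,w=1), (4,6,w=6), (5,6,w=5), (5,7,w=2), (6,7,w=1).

Step 1: Build adjacency list with weights:
  1: 2(w=6), 4(w=3), 5(w=4), 6(w=5), 7(w=5)
  2: 1(w=6), 3(w=6), 6(w=3), 7(w=6)
  3: 2(w=6), 6(w=6)
  4: 1(w=3), 5(w=1), 6(w=6)
  5: 1(w=4), 4(w=1), 6(w=5), 7(w=2)
  6: 1(w=5), 2(w=3), 3(w=6), 4(w=6), 5(w=5), 7(w=1)
  7: 1(w=5), 2(w=6), 5(w=2), 6(w=1)

Step 2: Apply Dijkstra's algorithm from vertex 4:
  Visit vertex 4 (distance=0)
    Update dist[1] = 3
    Update dist[5] = 1
    Update dist[6] = 6
  Visit vertex 5 (distance=1)
    Update dist[7] = 3
  Visit vertex 1 (distance=3)
    Update dist[2] = 9
  Visit vertex 7 (distance=3)
    Update dist[6] = 4
  Visit vertex 6 (distance=4)
    Update dist[2] = 7
    Update dist[3] = 10
  Visit vertex 2 (distance=7)
  Visit vertex 3 (distance=10)

Step 3: Shortest path: 4 -> 5 -> 7 -> 6 -> 3
Total weight: 1 + 2 + 1 + 6 = 10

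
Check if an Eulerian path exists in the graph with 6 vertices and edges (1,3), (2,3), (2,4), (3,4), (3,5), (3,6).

Step 1: Find the degree of each vertex:
  deg(1) = 1
  deg(2) = 2
  deg(3) = 5
  deg(4) = 2
  deg(5) = 1
  deg(6) = 1

Step 2: Count vertices with odd degree:
  Odd-degree vertices: 1, 3, 5, 6 (4 total)

Step 3: Apply Euler's theorem:
  - Eulerian circuit exists iff graph is connected and all vertices have even degree
  - Eulerian path exists iff graph is connected and has 0 or 2 odd-degree vertices

Graph has 4 odd-degree vertices (need 0 or 2).
Neither Eulerian path nor Eulerian circuit exists.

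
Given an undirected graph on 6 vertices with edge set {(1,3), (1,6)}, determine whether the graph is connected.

Step 1: Build adjacency list from edges:
  1: 3, 6
  2: (none)
  3: 1
  4: (none)
  5: (none)
  6: 1

Step 2: Run BFS/DFS from vertex 1:
  Visited: {1, 3, 6}
  Reached 3 of 6 vertices

Step 3: Only 3 of 6 vertices reached. Graph is disconnected.
Connected components: {1, 3, 6}, {2}, {4}, {5}
Answer: No, the graph is not connected (4 components).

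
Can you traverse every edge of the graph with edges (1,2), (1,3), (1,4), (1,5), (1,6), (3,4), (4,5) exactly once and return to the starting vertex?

Step 1: Find the degree of each vertex:
  deg(1) = 5
  deg(2) = 1
  deg(3) = 2
  deg(4) = 3
  deg(5) = 2
  deg(6) = 1

Step 2: Count vertices with odd degree:
  Odd-degree vertices: 1, 2, 4, 6 (4 total)

Step 3: Apply Euler's theorem:
  - Eulerian circuit exists iff graph is connected and all vertices have even degree
  - Eulerian path exists iff graph is connected and has 0 or 2 odd-degree vertices

Graph has 4 odd-degree vertices (need 0 or 2).
Neither Eulerian path nor Eulerian circuit exists.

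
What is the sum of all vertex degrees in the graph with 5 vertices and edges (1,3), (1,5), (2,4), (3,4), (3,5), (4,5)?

Step 1: Count edges incident to each vertex:
  deg(1) = 2 (neighbors: 3, 5)
  deg(2) = 1 (neighbors: 4)
  deg(3) = 3 (neighbors: 1, 4, 5)
  deg(4) = 3 (neighbors: 2, 3, 5)
  deg(5) = 3 (neighbors: 1, 3, 4)

Step 2: Sum all degrees:
  2 + 1 + 3 + 3 + 3 = 12

Verification: sum of degrees = 2 * |E| = 2 * 6 = 12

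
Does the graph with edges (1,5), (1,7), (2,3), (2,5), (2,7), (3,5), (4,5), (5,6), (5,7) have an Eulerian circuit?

Step 1: Find the degree of each vertex:
  deg(1) = 2
  deg(2) = 3
  deg(3) = 2
  deg(4) = 1
  deg(5) = 6
  deg(6) = 1
  deg(7) = 3

Step 2: Count vertices with odd degree:
  Odd-degree vertices: 2, 4, 6, 7 (4 total)

Step 3: Apply Euler's theorem:
  - Eulerian circuit exists iff graph is connected and all vertices have even degree
  - Eulerian path exists iff graph is connected and has 0 or 2 odd-degree vertices

Graph has 4 odd-degree vertices (need 0 or 2).
Neither Eulerian path nor Eulerian circuit exists.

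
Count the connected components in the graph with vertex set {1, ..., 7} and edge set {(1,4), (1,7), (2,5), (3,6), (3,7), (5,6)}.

Step 1: Build adjacency list from edges:
  1: 4, 7
  2: 5
  3: 6, 7
  4: 1
  5: 2, 6
  6: 3, 5
  7: 1, 3

Step 2: Run BFS/DFS from vertex 1:
  Visited: {1, 4, 7, 3, 6, 5, 2}
  Reached 7 of 7 vertices

Step 3: All 7 vertices reached from vertex 1, so the graph is connected.
Number of connected components: 1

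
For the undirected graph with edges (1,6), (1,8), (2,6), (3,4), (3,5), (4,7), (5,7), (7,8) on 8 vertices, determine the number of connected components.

Step 1: Build adjacency list from edges:
  1: 6, 8
  2: 6
  3: 4, 5
  4: 3, 7
  5: 3, 7
  6: 1, 2
  7: 4, 5, 8
  8: 1, 7

Step 2: Run BFS/DFS from vertex 1:
  Visited: {1, 6, 8, 2, 7, 4, 5, 3}
  Reached 8 of 8 vertices

Step 3: All 8 vertices reached from vertex 1, so the graph is connected.
Number of connected components: 1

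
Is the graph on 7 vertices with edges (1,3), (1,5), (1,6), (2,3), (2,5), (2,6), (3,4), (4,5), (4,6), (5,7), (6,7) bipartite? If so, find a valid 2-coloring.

Step 1: Attempt 2-coloring using BFS:
  Start at vertex 1, assign color 0
  Color vertex 3 with color 1 (neighbor of 1)
  Color vertex 5 with color 1 (neighbor of 1)
  Color vertex 6 with color 1 (neighbor of 1)
  Color vertex 2 with color 0 (neighbor of 3)
  Color vertex 4 with color 0 (neighbor of 3)
  Color vertex 7 with color 0 (neighbor of 5)

Step 2: 2-coloring succeeded. No conflicts found.
  Set A (color 0): {1, 2, 4, 7}
  Set B (color 1): {3, 5, 6}

The graph is bipartite with partition {1, 2, 4, 7}, {3, 5, 6}.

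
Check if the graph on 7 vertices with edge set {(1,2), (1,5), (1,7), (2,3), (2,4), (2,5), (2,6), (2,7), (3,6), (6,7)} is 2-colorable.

Step 1: Attempt 2-coloring using BFS:
  Start at vertex 1, assign color 0
  Color vertex 2 with color 1 (neighbor of 1)
  Color vertex 5 with color 1 (neighbor of 1)
  Color vertex 7 with color 1 (neighbor of 1)
  Color vertex 3 with color 0 (neighbor of 2)
  Color vertex 4 with color 0 (neighbor of 2)

Step 2: Conflict found! Vertices 2 and 5 are adjacent but have the same color.
This means the graph contains an odd cycle.

The graph is NOT bipartite.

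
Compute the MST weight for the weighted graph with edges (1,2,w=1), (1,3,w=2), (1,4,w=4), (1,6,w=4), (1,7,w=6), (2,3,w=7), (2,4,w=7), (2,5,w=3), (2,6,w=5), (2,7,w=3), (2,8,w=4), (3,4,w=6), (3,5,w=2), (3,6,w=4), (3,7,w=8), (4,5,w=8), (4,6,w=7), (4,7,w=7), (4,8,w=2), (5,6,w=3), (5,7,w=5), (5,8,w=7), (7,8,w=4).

Apply Kruskal's algorithm (sort edges by weight, add if no cycle):

Sorted edges by weight:
  (1,2) w=1
  (1,3) w=2
  (3,5) w=2
  (4,8) w=2
  (2,7) w=3
  (2,5) w=3
  (5,6) w=3
  (1,6) w=4
  (1,4) w=4
  (2,8) w=4
  (3,6) w=4
  (7,8) w=4
  (2,6) w=5
  (5,7) w=5
  (1,7) w=6
  (3,4) w=6
  (2,3) w=7
  (2,4) w=7
  (4,7) w=7
  (4,6) w=7
  (5,8) w=7
  (3,7) w=8
  (4,5) w=8

Add edge (1,2) w=1 -- no cycle. Running total: 1
Add edge (1,3) w=2 -- no cycle. Running total: 3
Add edge (3,5) w=2 -- no cycle. Running total: 5
Add edge (4,8) w=2 -- no cycle. Running total: 7
Add edge (2,7) w=3 -- no cycle. Running total: 10
Skip edge (2,5) w=3 -- would create cycle
Add edge (5,6) w=3 -- no cycle. Running total: 13
Skip edge (1,6) w=4 -- would create cycle
Add edge (1,4) w=4 -- no cycle. Running total: 17

MST edges: (1,2,w=1), (1,3,w=2), (3,5,w=2), (4,8,w=2), (2,7,w=3), (5,6,w=3), (1,4,w=4)
Total MST weight: 1 + 2 + 2 + 2 + 3 + 3 + 4 = 17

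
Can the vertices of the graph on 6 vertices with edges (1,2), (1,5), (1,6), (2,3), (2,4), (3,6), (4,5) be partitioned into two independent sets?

Step 1: Attempt 2-coloring using BFS:
  Start at vertex 1, assign color 0
  Color vertex 2 with color 1 (neighbor of 1)
  Color vertex 5 with color 1 (neighbor of 1)
  Color vertex 6 with color 1 (neighbor of 1)
  Color vertex 3 with color 0 (neighbor of 2)
  Color vertex 4 with color 0 (neighbor of 2)

Step 2: 2-coloring succeeded. No conflicts found.
  Set A (color 0): {1, 3, 4}
  Set B (color 1): {2, 5, 6}

The graph is bipartite with partition {1, 3, 4}, {2, 5, 6}.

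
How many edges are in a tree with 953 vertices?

A tree on n vertices always has exactly n - 1 edges.
For n = 953: edges = 953 - 1 = 952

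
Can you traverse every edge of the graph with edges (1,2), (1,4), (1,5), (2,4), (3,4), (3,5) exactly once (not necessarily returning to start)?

Step 1: Find the degree of each vertex:
  deg(1) = 3
  deg(2) = 2
  deg(3) = 2
  deg(4) = 3
  deg(5) = 2

Step 2: Count vertices with odd degree:
  Odd-degree vertices: 1, 4 (2 total)

Step 3: Apply Euler's theorem:
  - Eulerian circuit exists iff graph is connected and all vertices have even degree
  - Eulerian path exists iff graph is connected and has 0 or 2 odd-degree vertices

Graph is connected with exactly 2 odd-degree vertices (1, 4).
Eulerian path exists (starting and ending at the odd-degree vertices), but no Eulerian circuit.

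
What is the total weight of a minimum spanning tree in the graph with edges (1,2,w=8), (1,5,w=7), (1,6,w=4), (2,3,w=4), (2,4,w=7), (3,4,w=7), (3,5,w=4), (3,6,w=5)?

Apply Kruskal's algorithm (sort edges by weight, add if no cycle):

Sorted edges by weight:
  (1,6) w=4
  (2,3) w=4
  (3,5) w=4
  (3,6) w=5
  (1,5) w=7
  (2,4) w=7
  (3,4) w=7
  (1,2) w=8

Add edge (1,6) w=4 -- no cycle. Running total: 4
Add edge (2,3) w=4 -- no cycle. Running total: 8
Add edge (3,5) w=4 -- no cycle. Running total: 12
Add edge (3,6) w=5 -- no cycle. Running total: 17
Skip edge (1,5) w=7 -- would create cycle
Add edge (2,4) w=7 -- no cycle. Running total: 24

MST edges: (1,6,w=4), (2,3,w=4), (3,5,w=4), (3,6,w=5), (2,4,w=7)
Total MST weight: 4 + 4 + 4 + 5 + 7 = 24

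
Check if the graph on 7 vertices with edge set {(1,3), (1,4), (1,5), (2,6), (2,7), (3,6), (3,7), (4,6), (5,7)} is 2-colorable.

Step 1: Attempt 2-coloring using BFS:
  Start at vertex 1, assign color 0
  Color vertex 3 with color 1 (neighbor of 1)
  Color vertex 4 with color 1 (neighbor of 1)
  Color vertex 5 with color 1 (neighbor of 1)
  Color vertex 6 with color 0 (neighbor of 3)
  Color vertex 7 with color 0 (neighbor of 3)
  Color vertex 2 with color 1 (neighbor of 6)

Step 2: 2-coloring succeeded. No conflicts found.
  Set A (color 0): {1, 6, 7}
  Set B (color 1): {2, 3, 4, 5}

The graph is bipartite with partition {1, 6, 7}, {2, 3, 4, 5}.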